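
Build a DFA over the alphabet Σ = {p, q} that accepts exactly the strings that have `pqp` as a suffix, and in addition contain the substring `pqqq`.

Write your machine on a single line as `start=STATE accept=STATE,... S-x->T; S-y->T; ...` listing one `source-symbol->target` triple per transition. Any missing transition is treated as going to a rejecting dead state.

Handle the two conditions separately and then intersect. One (4 states) tracks how much of the suffix `pqp` has currently been matched; the other (5 states) tracks whether and how much of `pqqq` has been seen. Each combined state is a pair, one component from each; accept when both components accept. Equivalent product states are then merged.
        p   q  
>  S0   S1  S0 
   S1   S1  S2 
   S2   S1  S3 
   S3   S1  S4 
   S4   S5  S4 
   S5   S5  S6 
   S6   S7  S4 
 * S7   S5  S6 
(> = start, * = accepting)

start=S0; accept=S7; S0-p->S1; S0-q->S0; S1-p->S1; S1-q->S2; S2-p->S1; S2-q->S3; S3-p->S1; S3-q->S4; S4-p->S5; S4-q->S4; S5-p->S5; S5-q->S6; S6-p->S7; S6-q->S4; S7-p->S5; S7-q->S6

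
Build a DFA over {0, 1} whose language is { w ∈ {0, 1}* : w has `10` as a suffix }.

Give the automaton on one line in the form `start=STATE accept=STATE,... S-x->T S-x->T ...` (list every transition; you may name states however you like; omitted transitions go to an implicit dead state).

Let each state record the length of the longest suffix of the input read so far that is also a prefix of `10`. s1 means the last symbol is `1`; s2 means the last 2 symbols are `10`. Accept only at s2, where the string currently ends in `10`.
3 states suffice.
        0   1  
>  s0   s0  s1 
   s1   s2  s1 
 * s2   s0  s1 
(> = start, * = accepting)

start=s0 accept=s2 s0-0->s0 s0-1->s1 s1-0->s2 s1-1->s1 s2-0->s0 s2-1->s1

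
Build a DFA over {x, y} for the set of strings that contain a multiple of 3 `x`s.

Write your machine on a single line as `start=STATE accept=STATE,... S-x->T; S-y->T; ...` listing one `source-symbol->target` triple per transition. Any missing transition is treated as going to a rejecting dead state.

Keep the running count of `x`s modulo 3: each `x` advances along the cycle q0 → q1 → q2 → q0 while other symbols loop. Accept at q0.
3 states suffice.
        x   y  
>* q0   q1  q0 
   q1   q2  q1 
   q2   q0  q2 
(> = start, * = accepting)

start=q0; accept=q0; q0-x->q1; q0-y->q0; q1-x->q2; q1-y->q1; q2-x->q0; q2-y->q2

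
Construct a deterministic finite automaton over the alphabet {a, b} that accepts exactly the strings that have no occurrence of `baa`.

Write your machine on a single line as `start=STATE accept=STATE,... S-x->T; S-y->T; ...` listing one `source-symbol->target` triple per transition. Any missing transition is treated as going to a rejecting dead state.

start=q0; accept=q0,q1,q2; q0-a->q0; q0-b->q1; q1-a->q2; q1-b->q1; q2-a->q3; q2-b->q1; q3-a->q3; q3-b->q3

This is the complement of 'contains `baa`'. Use the same substring-matching states — q0 through q3 holding how much of `baa` has just been matched — but flip the accepting set: everything except the trap q3 accepts.
With 4 states:
        a   b  
>* q0   q0  q1 
 * q1   q2  q1 
 * q2   q3  q1 
   q3   q3  q3 
(> = start, * = accepting)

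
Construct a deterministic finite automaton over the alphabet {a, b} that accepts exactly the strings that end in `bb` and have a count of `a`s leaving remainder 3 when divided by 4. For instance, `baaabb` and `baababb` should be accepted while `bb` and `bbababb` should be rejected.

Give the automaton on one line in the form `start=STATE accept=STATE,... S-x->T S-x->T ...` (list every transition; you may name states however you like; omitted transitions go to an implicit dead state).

Run two small machines in parallel and take their product. One (3 states) tracks how much of the suffix `bb` has currently been matched; the other (4 states) tracks the count of `a`s modulo 4. Each combined state is a pair, one component from each; accept when both components accept. Minimizing collapses redundant product states.
6 states suffice.
        a   b  
>  S0   S1  S0 
   S1   S2  S1 
   S2   S3  S2 
   S3   S0  S4 
   S4   S0  S5 
 * S5   S0  S5 
(> = start, * = accepting)

start=S0 accept=S5 S0-a->S1 S0-b->S0 S1-a->S2 S1-b->S1 S2-a->S3 S2-b->S2 S3-a->S0 S3-b->S4 S4-a->S0 S4-b->S5 S5-a->S0 S5-b->S5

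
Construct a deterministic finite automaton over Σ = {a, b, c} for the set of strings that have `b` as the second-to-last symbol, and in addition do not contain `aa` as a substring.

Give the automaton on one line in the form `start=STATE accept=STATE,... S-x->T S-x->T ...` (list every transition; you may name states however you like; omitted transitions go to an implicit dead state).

Run two small machines in parallel and take their product. One (13 states) tracks the last 2 symbols read; the other (3 states) tracks partial matches of the forbidden pattern `aa`. Each combined state is a pair, one component from each; accept when both components accept. Equivalent product states are then merged.
        a   b   c  
>  S0   S1  S2  S0 
   S1   S3  S2  S0 
   S2   S4  S5  S6 
   S3   S3  S3  S3 
 * S4   S3  S2  S0 
 * S5   S4  S5  S6 
 * S6   S1  S2  S0 
(> = start, * = accepting)

start=S0 accept=S4,S5,S6 S0-a->S1 S0-b->S2 S0-c->S0 S1-a->S3 S1-b->S2 S1-c->S0 S2-a->S4 S2-b->S5 S2-c->S6 S3-a->S3 S3-b->S3 S3-c->S3 S4-a->S3 S4-b->S2 S4-c->S0 S5-a->S4 S5-b->S5 S5-c->S6 S6-a->S1 S6-b->S2 S6-c->S0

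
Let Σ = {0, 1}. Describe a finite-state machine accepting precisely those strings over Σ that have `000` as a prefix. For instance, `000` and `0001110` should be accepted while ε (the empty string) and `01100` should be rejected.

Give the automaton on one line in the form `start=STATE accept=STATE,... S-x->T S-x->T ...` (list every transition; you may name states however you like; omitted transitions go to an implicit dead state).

start=s0 accept=s3 s0-0->s1 s0-1->s4 s1-0->s2 s1-1->s4 s2-0->s3 s2-1->s4 s3-0->s3 s3-1->s3 s4-0->s4 s4-1->s4

Check the first 3 symbols one by one: s0 through s2 record how many have matched `000` so far; any wrong symbol goes to the dead state s4. After all 3 match we enter the accepting sink s3.
With 5 states:
        0   1  
>  s0   s1  s4 
   s1   s2  s4 
   s2   s3  s4 
 * s3   s3  s3 
   s4   s4  s4 
(> = start, * = accepting)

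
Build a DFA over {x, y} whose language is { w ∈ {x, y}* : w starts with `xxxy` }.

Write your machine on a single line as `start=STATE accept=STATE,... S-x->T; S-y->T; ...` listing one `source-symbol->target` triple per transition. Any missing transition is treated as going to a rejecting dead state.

Check the first 4 symbols one by one: q0 through q3 record how many have matched `xxxy` so far; any wrong symbol goes to the dead state q5. After all 4 match we enter the accepting sink q4.
        x   y  
>  q0   q1  q5 
   q1   q2  q5 
   q2   q3  q5 
   q3   q5  q4 
 * q4   q4  q4 
   q5   q5  q5 
(> = start, * = accepting)

start=q0; accept=q4; q0-x->q1; q0-y->q5; q1-x->q2; q1-y->q5; q2-x->q3; q2-y->q5; q3-x->q5; q3-y->q4; q4-x->q4; q4-y->q4; q5-x->q5; q5-y->q5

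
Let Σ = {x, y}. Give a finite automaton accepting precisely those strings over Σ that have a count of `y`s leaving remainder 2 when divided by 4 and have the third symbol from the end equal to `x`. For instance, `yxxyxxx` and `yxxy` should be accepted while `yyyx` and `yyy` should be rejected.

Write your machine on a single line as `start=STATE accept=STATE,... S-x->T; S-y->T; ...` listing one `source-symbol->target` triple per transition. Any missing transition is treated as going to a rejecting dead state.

Run two small machines in parallel and take their product. One (4 states) tracks the count of `y`s modulo 4; the other (15 states) tracks the last 3 symbols read. Each combined state is a pair, one component from each; accept when both components accept. Equivalent product states are then merged.
With 15 states:
       x  y 
>  A   B  C 
   B   B  D 
   C   E  F 
   D   E  G 
   E   H  I 
   F   J  K 
 * G   J  K 
   H   H  L 
   I   M  K 
   J   N  K 
   K   K  A 
 * L   M  K 
 * M   N  K 
   N   O  K 
 * O   O  K 
(> = start, * = accepting)

start=A; accept=G,L,M,O; A-x->B; A-y->C; B-x->B; B-y->D; C-x->E; C-y->F; D-x->E; D-y->G; E-x->H; E-y->I; F-x->J; F-y->K; G-x->J; G-y->K; H-x->H; H-y->L; I-x->M; I-y->K; J-x->N; J-y->K; K-x->K; K-y->A; L-x->M; L-y->K; M-x->N; M-y->K; N-x->O; N-y->K; O-x->O; O-y->K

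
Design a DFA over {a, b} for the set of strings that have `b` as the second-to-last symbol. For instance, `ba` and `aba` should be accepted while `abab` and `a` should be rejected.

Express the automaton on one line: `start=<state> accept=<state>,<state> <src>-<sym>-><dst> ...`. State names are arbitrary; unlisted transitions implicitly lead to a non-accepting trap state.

A DFA must remember the last 2 symbols (since which symbol is second-to-last isn't known until the input ends). Use one state per possible window of the last ≤2 symbols; accept from those whose window starts with `b`.
A 7-state machine:
        a   b  
>  s0   s1  s2 
   s1   s3  s4 
   s2   s5  s6 
   s3   s3  s4 
   s4   s5  s6 
 * s5   s3  s4 
 * s6   s5  s6 
(> = start, * = accepting)

start=s0 accept=s5,s6 s0-a->s1 s0-b->s2 s1-a->s3 s1-b->s4 s2-a->s5 s2-b->s6 s3-a->s3 s3-b->s4 s4-a->s5 s4-b->s6 s5-a->s3 s5-b->s4 s6-a->s5 s6-b->s6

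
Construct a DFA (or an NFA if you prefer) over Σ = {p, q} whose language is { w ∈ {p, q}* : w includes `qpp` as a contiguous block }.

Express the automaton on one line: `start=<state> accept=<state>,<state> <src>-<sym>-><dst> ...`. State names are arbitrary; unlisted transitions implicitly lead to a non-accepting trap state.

start=S0 accept=S3 S0-p->S0 S0-q->S1 S1-p->S2 S1-q->S1 S2-p->S3 S2-q->S1 S3-p->S3 S3-q->S3

Track how much of `qpp` has been matched so far: state S0 is no progress, S3 is the absorbing accept state reached once `qpp` has occurred. Intermediate states record partial matches; on a mismatch, fall back to the longest reusable overlap.
        p   q  
>  S0   S0  S1 
   S1   S2  S1 
   S2   S3  S1 
 * S3   S3  S3 
(> = start, * = accepting)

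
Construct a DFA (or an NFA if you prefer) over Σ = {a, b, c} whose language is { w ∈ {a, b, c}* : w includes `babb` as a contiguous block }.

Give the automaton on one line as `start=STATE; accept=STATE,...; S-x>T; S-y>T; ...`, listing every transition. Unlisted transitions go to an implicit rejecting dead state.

start=s0; accept=s4; s0-a>s0; s0-b>s1; s0-c>s0; s1-a>s2; s1-b>s1; s1-c>s0; s2-a>s0; s2-b>s3; s2-c>s0; s3-a>s2; s3-b>s4; s3-c>s0; s4-a>s4; s4-b>s4; s4-c>s4

Track how much of `babb` has been matched so far: state s0 is no progress, s4 is the absorbing accept state reached once `babb` has occurred. Intermediate states record partial matches; on a mismatch, fall back to the longest reusable overlap.
5 states suffice.
        a   b   c  
>  s0   s0  s1  s0 
   s1   s2  s1  s0 
   s2   s0  s3  s0 
   s3   s2  s4  s0 
 * s4   s4  s4  s4 
(> = start, * = accepting)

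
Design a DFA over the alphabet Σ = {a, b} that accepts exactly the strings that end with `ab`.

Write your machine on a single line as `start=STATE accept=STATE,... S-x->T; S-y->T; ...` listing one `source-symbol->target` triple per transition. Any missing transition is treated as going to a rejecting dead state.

start=q0; accept=q2; q0-a->q1; q0-b->q0; q1-a->q1; q1-b->q2; q2-a->q1; q2-b->q0

Remember how much of `ab` the current input suffix matches. State q0 means no match yet; q1 means the last symbol is `a`; q2 means the last 2 symbols are `ab`. Only q2 accepts. On a mismatch, fall back to the longest proper suffix that is still a prefix of `ab`.
3 states suffice.
        a   b  
>  q0   q1  q0 
   q1   q1  q2 
 * q2   q1  q0 
(> = start, * = accepting)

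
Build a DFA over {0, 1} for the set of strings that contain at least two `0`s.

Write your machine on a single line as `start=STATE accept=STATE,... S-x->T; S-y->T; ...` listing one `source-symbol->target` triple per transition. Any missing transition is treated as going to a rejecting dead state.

start=s0; accept=s2,s3; s0-0->s1; s0-1->s0; s1-0->s2; s1-1->s1; s2-0->s3; s2-1->s2; s3-0->s3; s3-1->s3

Count `0`s, saturating at 3: states s0 through s2 mean 0 through 2 `0`s seen; s3 means more than 2. Each `0` increments (capped at s3); other symbols loop. Accept from {s2, s3}.
4 states suffice.
        0   1  
>  s0   s1  s0 
   s1   s2  s1 
 * s2   s3  s2 
 * s3   s3  s3 
(> = start, * = accepting)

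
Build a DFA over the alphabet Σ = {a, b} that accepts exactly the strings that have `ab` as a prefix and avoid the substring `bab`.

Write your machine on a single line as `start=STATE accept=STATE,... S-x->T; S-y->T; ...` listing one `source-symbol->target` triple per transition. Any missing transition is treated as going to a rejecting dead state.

Run two small machines in parallel and take their product. The first has 4 states tracking whether the input so far still matches the prefix `ab`; the second has 4 states tracking partial matches of the forbidden pattern `bab`. A product state is a pair (one from each), accepting exactly when both do. Equivalent product states are then merged.
6 states suffice.
        a   b  
>  q0   q1  q2 
   q1   q2  q3 
   q2   q2  q2 
 * q3   q4  q3 
 * q4   q5  q2 
 * q5   q5  q3 
(> = start, * = accepting)

start=q0; accept=q3,q4,q5; q0-a->q1; q0-b->q2; q1-a->q2; q1-b->q3; q2-a->q2; q2-b->q2; q3-a->q4; q3-b->q3; q4-a->q5; q4-b->q2; q5-a->q5; q5-b->q3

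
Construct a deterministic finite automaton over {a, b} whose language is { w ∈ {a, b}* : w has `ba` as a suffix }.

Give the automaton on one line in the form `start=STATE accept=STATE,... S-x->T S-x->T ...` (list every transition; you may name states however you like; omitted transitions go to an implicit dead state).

start=q0 accept=q2 q0-a->q0 q0-b->q1 q1-a->q2 q1-b->q1 q2-a->q0 q2-b->q1

Let each state record the length of the longest suffix of the input read so far that is also a prefix of `ba`. q1 means the last symbol is `b`; q2 means the last 2 symbols are `ba`. Accept only at q2, where the string currently ends in `ba`.
        a   b  
>  q0   q0  q1 
   q1   q2  q1 
 * q2   q0  q1 
(> = start, * = accepting)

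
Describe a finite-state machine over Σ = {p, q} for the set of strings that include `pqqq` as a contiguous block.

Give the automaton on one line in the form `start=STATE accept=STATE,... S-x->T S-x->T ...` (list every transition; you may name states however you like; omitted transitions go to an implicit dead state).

start=A accept=E A-p->B A-q->A B-p->B B-q->C C-p->B C-q->D D-p->B D-q->E E-p->E E-q->E

Track how much of `pqqq` has been matched so far: state A is no progress, E is the absorbing accept state reached once `pqqq` has occurred. Intermediate states record partial matches; on a mismatch, fall back to the longest reusable overlap.
       p  q 
>  A   B  A 
   B   B  C 
   C   B  D 
   D   B  E 
 * E   E  E 
(> = start, * = accepting)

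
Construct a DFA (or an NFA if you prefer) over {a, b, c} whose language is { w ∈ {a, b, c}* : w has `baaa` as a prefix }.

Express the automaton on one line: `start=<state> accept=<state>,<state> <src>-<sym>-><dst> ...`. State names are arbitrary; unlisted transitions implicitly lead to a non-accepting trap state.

Check the first 4 symbols one by one: q0 through q3 record how many have matched `baaa` so far; any wrong symbol goes to the dead state q5. After all 4 match we enter the accepting sink q4.
6 states suffice.
        a   b   c  
>  q0   q5  q1  q5 
   q1   q2  q5  q5 
   q2   q3  q5  q5 
   q3   q4  q5  q5 
 * q4   q4  q4  q4 
   q5   q5  q5  q5 
(> = start, * = accepting)

start=q0 accept=q4 q0-a->q5 q0-b->q1 q0-c->q5 q1-a->q2 q1-b->q5 q1-c->q5 q2-a->q3 q2-b->q5 q2-c->q5 q3-a->q4 q3-b->q5 q3-c->q5 q4-a->q4 q4-b->q4 q4-c->q4 q5-a->q5 q5-b->q5 q5-c->q5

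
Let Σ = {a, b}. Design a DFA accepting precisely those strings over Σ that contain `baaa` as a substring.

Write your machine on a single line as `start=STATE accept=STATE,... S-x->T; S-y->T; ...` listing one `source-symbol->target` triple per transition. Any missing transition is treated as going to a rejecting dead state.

Track how much of `baaa` has been matched so far: state S0 is no progress, S4 is the absorbing accept state reached once `baaa` has occurred. Intermediate states record partial matches; on a mismatch, fall back to the longest reusable overlap.
With 5 states:
        a   b  
>  S0   S0  S1 
   S1   S2  S1 
   S2   S3  S1 
   S3   S4  S1 
 * S4   S4  S4 
(> = start, * = accepting)

start=S0; accept=S4; S0-a->S0; S0-b->S1; S1-a->S2; S1-b->S1; S2-a->S3; S2-b->S1; S3-a->S4; S3-b->S1; S4-a->S4; S4-b->S4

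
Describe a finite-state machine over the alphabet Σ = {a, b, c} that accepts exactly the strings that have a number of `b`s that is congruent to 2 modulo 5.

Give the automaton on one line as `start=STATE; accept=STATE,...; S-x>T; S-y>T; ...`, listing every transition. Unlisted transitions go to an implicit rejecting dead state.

The only thing that matters is how many `b`s have appeared, reduced mod 5. Use one state per residue: q0 for 0, …, q4 for 4. Reading `b` moves to the next residue; anything else stays put. q2 is accepting.
5 states suffice.
        a   b   c  
>  q0   q0  q1  q0 
   q1   q1  q2  q1 
 * q2   q2  q3  q2 
   q3   q3  q4  q3 
   q4   q4  q0  q4 
(> = start, * = accepting)

start=q0; accept=q2; q0-a>q0; q0-b>q1; q0-c>q0; q1-a>q1; q1-b>q2; q1-c>q1; q2-a>q2; q2-b>q3; q2-c>q2; q3-a>q3; q3-b>q4; q3-c>q3; q4-a>q4; q4-b>q0; q4-c>q4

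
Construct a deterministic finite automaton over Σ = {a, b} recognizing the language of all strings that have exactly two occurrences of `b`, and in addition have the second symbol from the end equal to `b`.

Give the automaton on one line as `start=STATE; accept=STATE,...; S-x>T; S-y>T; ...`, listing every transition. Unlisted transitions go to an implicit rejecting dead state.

start=q0; accept=q3,q5; q0-a>q0; q0-b>q1; q1-a>q2; q1-b>q3; q2-a>q2; q2-b>q4; q3-a>q5; q3-b>q6; q4-a>q5; q4-b>q6; q5-a>q6; q5-b>q6; q6-a>q6; q6-b>q6

Handle the two conditions separately and then intersect. One (4 states) tracks the count of `b`s, saturating at 3; the other (7 states) tracks the last 2 symbols read. Each combined state is a pair, one component from each; accept when both components accept. After merging equivalent states the machine shrinks.
        a   b  
>  q0   q0  q1 
   q1   q2  q3 
   q2   q2  q4 
 * q3   q5  q6 
   q4   q5  q6 
 * q5   q6  q6 
   q6   q6  q6 
(> = start, * = accepting)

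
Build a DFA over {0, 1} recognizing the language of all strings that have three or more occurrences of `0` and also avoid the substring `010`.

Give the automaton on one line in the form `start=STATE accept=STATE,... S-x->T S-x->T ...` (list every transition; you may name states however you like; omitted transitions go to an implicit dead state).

start=q0 accept=q4,q8,q10 q0-0->q1 q0-1->q0 q1-0->q2 q1-1->q3 q2-0->q4 q2-1->q5 q3-0->q6 q3-1->q7 q4-0->q4 q4-1->q8 q5-0->q6 q5-1->q9 q6-0->q6 q6-1->q6 q7-0->q2 q7-1->q7 q8-0->q6 q8-1->q10 q9-0->q4 q9-1->q9 q10-0->q4 q10-1->q10

Build one automaton per condition and run them in lockstep. The first has 5 states tracking the count of `0`s, saturating at 4; the second has 4 states tracking partial matches of the forbidden pattern `010`. A product state is a pair (one from each), accepting exactly when both do. Minimizing collapses redundant product states.
11 states suffice.
          0    1  
>  q0     q1   q0 
   q1     q2   q3 
   q2     q4   q5 
   q3     q6   q7 
 * q4     q4   q8 
   q5     q6   q9 
   q6     q6   q6 
   q7     q2   q7 
 * q8     q6  q10 
   q9     q4   q9 
 * q10    q4  q10 
(> = start, * = accepting)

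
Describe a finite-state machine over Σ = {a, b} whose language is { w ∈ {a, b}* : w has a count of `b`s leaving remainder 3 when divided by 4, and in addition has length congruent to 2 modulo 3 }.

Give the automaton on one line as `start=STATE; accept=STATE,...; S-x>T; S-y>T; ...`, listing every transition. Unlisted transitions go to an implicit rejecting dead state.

Handle the two conditions separately and then intersect. One (4 states) tracks the count of `b`s modulo 4; the other (3 states) tracks the input length modulo 3. Each combined state is a pair, one component from each; accept when both components accept.
With 12 states:
          a    b  
>  q0     q1   q2 
   q1     q3   q4 
   q2     q4   q5 
   q3     q0   q6 
   q4     q6   q7 
   q5     q7   q8 
   q6     q2   q9 
   q7     q9  q10 
   q8    q10   q1 
   q9     q5  q11 
   q10   q11   q3 
 * q11    q8   q0 
(> = start, * = accepting)

start=q0; accept=q11; q0-a>q1; q0-b>q2; q1-a>q3; q1-b>q4; q2-a>q4; q2-b>q5; q3-a>q0; q3-b>q6; q4-a>q6; q4-b>q7; q5-a>q7; q5-b>q8; q6-a>q2; q6-b>q9; q7-a>q9; q7-b>q10; q8-a>q10; q8-b>q1; q9-a>q5; q9-b>q11; q10-a>q11; q10-b>q3; q11-a>q8; q11-b>q0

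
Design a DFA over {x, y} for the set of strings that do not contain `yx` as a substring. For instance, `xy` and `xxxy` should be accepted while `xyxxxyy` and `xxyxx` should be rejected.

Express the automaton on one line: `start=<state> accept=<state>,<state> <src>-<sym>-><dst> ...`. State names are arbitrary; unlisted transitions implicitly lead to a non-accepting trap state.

start=s0 accept=s0,s1 s0-x->s0 s0-y->s1 s1-x->s2 s1-y->s1 s2-x->s2 s2-y->s2

Track partial matches of the forbidden pattern `yx`. State s2 is a dead state reached once `yx` has occurred; every other state accepts. s0 means no part of `yx` is currently matched.
With 3 states:
        x   y  
>* s0   s0  s1 
 * s1   s2  s1 
   s2   s2  s2 
(> = start, * = accepting)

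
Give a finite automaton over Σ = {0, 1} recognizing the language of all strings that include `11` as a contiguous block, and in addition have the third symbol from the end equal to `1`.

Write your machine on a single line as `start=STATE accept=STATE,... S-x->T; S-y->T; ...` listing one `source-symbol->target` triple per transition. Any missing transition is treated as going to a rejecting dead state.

start=S0; accept=S3,S4,S5,S6; S0-0->S0; S0-1->S1; S1-0->S0; S1-1->S2; S2-0->S3; S2-1->S4; S3-0->S5; S3-1->S6; S4-0->S3; S4-1->S4; S5-0->S7; S5-1->S8; S6-0->S9; S6-1->S2; S7-0->S7; S7-1->S8; S8-0->S9; S8-1->S2; S9-0->S5; S9-1->S6

Run two small machines in parallel and take their product. One (3 states) tracks whether and how much of `11` has been seen; the other (15 states) tracks the last 3 symbols read. Each combined state is a pair, one component from each; accept when both components accept. After merging equivalent states the machine shrinks.
        0   1  
>  S0   S0  S1 
   S1   S0  S2 
   S2   S3  S4 
 * S3   S5  S6 
 * S4   S3  S4 
 * S5   S7  S8 
 * S6   S9  S2 
   S7   S7  S8 
   S8   S9  S2 
   S9   S5  S6 
(> = start, * = accepting)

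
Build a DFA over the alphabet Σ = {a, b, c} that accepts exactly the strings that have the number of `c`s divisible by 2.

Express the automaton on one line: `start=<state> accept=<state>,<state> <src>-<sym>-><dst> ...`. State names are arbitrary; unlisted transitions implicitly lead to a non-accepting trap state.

start=q0 accept=q0 q0-a->q0 q0-b->q0 q0-c->q1 q1-a->q1 q1-b->q1 q1-c->q0

The only thing that matters is how many `c`s have appeared, reduced mod 2. Use one state per residue: q0 for 0, …, q1 for 1. Reading `c` moves to the next residue; anything else stays put. q0 is accepting.
A 2-state machine:
        a   b   c  
>* q0   q0  q0  q1 
   q1   q1  q1  q0 
(> = start, * = accepting)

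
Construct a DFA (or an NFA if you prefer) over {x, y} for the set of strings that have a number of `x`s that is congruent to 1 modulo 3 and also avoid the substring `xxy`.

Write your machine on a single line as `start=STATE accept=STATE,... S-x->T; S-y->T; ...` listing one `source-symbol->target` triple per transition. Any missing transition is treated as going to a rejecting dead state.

start=q0; accept=q1,q3,q7; q0-x->q1; q0-y->q0; q1-x->q2; q1-y->q3; q2-x->q4; q2-y->q5; q3-x->q6; q3-y->q3; q4-x->q7; q4-y->q8; q5-x->q8; q5-y->q5; q6-x->q4; q6-y->q9; q7-x->q2; q7-y->q10; q8-x->q10; q8-y->q8; q9-x->q11; q9-y->q9; q10-x->q5; q10-y->q10; q11-x->q7; q11-y->q0

Build one automaton per condition and run them in lockstep. The first has 3 states tracking the count of `x`s modulo 3; the second has 4 states tracking partial matches of the forbidden pattern `xxy`. A product state is a pair (one from each), accepting exactly when both do.
          x    y  
>  q0     q1   q0 
 * q1     q2   q3 
   q2     q4   q5 
 * q3     q6   q3 
   q4     q7   q8 
   q5     q8   q5 
   q6     q4   q9 
 * q7     q2  q10 
   q8    q10   q8 
   q9    q11   q9 
   q10    q5  q10 
   q11    q7   q0 
(> = start, * = accepting)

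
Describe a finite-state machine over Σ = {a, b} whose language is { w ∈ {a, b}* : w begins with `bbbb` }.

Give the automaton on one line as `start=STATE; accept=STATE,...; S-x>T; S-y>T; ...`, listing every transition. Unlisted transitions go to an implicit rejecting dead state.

start=S0; accept=S4; S0-a>S5; S0-b>S1; S1-a>S5; S1-b>S2; S2-a>S5; S2-b>S3; S3-a>S5; S3-b>S4; S4-a>S4; S4-b>S4; S5-a>S5; S5-b>S5

Walk along `bbbb` while the input agrees: from S0 take `b` to S1, and so on. Any deviation drops to the rejecting sink S5. Once S4 is reached the prefix is confirmed and every continuation is accepted.
A 6-state machine:
        a   b  
>  S0   S5  S1 
   S1   S5  S2 
   S2   S5  S3 
   S3   S5  S4 
 * S4   S4  S4 
   S5   S5  S5 
(> = start, * = accepting)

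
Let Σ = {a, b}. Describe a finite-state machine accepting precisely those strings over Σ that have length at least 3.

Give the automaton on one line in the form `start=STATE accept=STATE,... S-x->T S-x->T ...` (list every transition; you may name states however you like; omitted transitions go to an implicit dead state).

start=q0 accept=q3,q4 q0-a->q1 q0-b->q1 q1-a->q2 q1-b->q2 q2-a->q3 q2-b->q3 q3-a->q4 q3-b->q4 q4-a->q4 q4-b->q4

Count input length up to 4: every symbol moves from q0 toward q4, which means 'more than 3' and absorbs. Accept from {q3, q4}.
With 5 states:
        a   b  
>  q0   q1  q1 
   q1   q2  q2 
   q2   q3  q3 
 * q3   q4  q4 
 * q4   q4  q4 
(> = start, * = accepting)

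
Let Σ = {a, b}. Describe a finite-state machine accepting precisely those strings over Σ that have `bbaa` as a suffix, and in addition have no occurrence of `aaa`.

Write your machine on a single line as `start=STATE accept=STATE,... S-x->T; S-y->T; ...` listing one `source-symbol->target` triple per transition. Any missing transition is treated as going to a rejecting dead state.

start=q0; accept=q7; q0-a->q1; q0-b->q2; q1-a->q3; q1-b->q2; q2-a->q1; q2-b->q4; q3-a->q5; q3-b->q2; q4-a->q6; q4-b->q4; q5-a->q5; q5-b->q5; q6-a->q7; q6-b->q2; q7-a->q5; q7-b->q2

Build one automaton per condition and run them in lockstep. One (5 states) tracks how much of the suffix `bbaa` has currently been matched; the other (4 states) tracks partial matches of the forbidden pattern `aaa`. Each combined state is a pair, one component from each; accept when both components accept. After merging equivalent states the machine shrinks.
8 states suffice.
        a   b  
>  q0   q1  q2 
   q1   q3  q2 
   q2   q1  q4 
   q3   q5  q2 
   q4   q6  q4 
   q5   q5  q5 
   q6   q7  q2 
 * q7   q5  q2 
(> = start, * = accepting)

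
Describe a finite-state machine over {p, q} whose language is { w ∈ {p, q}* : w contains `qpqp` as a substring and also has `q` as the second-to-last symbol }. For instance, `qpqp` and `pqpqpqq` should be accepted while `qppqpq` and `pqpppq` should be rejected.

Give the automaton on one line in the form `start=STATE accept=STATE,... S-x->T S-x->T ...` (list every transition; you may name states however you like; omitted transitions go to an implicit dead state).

start=s0 accept=s4,s7 s0-p->s0 s0-q->s1 s1-p->s2 s1-q->s1 s2-p->s0 s2-q->s3 s3-p->s4 s3-q->s1 s4-p->s5 s4-q->s6 s5-p->s5 s5-q->s6 s6-p->s4 s6-q->s7 s7-p->s4 s7-q->s7

Handle the two conditions separately and then intersect. The first has 5 states tracking whether and how much of `qpqp` has been seen; the second has 7 states tracking the last 2 symbols read. A product state is a pair (one from each), accepting exactly when both do. Minimizing collapses redundant product states.
        p   q  
>  s0   s0  s1 
   s1   s2  s1 
   s2   s0  s3 
   s3   s4  s1 
 * s4   s5  s6 
   s5   s5  s6 
   s6   s4  s7 
 * s7   s4  s7 
(> = start, * = accepting)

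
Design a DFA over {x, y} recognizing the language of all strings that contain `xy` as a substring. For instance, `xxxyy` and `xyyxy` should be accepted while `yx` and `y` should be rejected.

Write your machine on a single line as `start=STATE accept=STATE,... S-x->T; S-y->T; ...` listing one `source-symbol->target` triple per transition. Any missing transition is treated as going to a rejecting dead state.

Track how much of `xy` has been matched so far: state s0 is no progress, s2 is the absorbing accept state reached once `xy` has occurred. Intermediate states record partial matches; on a mismatch, fall back to the longest reusable overlap.
With 3 states:
        x   y  
>  s0   s1  s0 
   s1   s1  s2 
 * s2   s2  s2 
(> = start, * = accepting)

start=s0; accept=s2; s0-x->s1; s0-y->s0; s1-x->s1; s1-y->s2; s2-x->s2; s2-y->s2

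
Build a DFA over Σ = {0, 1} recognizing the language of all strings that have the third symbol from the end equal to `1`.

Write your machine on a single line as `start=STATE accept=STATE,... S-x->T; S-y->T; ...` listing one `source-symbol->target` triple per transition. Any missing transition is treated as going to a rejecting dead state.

A DFA must remember the last 3 symbols (since which symbol is third-to-last isn't known until the input ends). Use one state per possible window of the last ≤3 symbols; accept from those whose window starts with `1`.
          0    1  
>  q0     q1   q2 
   q1     q3   q4 
   q2     q5   q6 
   q3     q7   q8 
   q4     q9  q10 
   q5    q11  q12 
   q6    q13  q14 
   q7     q7   q8 
   q8     q9  q10 
   q9    q11  q12 
   q10   q13  q14 
 * q11    q7   q8 
 * q12    q9  q10 
 * q13   q11  q12 
 * q14   q13  q14 
(> = start, * = accepting)

start=q0; accept=q11,q12,q13,q14; q0-0->q1; q0-1->q2; q1-0->q3; q1-1->q4; q2-0->q5; q2-1->q6; q3-0->q7; q3-1->q8; q4-0->q9; q4-1->q10; q5-0->q11; q5-1->q12; q6-0->q13; q6-1->q14; q7-0->q7; q7-1->q8; q8-0->q9; q8-1->q10; q9-0->q11; q9-1->q12; q10-0->q13; q10-1->q14; q11-0->q7; q11-1->q8; q12-0->q9; q12-1->q10; q13-0->q11; q13-1->q12; q14-0->q13; q14-1->q14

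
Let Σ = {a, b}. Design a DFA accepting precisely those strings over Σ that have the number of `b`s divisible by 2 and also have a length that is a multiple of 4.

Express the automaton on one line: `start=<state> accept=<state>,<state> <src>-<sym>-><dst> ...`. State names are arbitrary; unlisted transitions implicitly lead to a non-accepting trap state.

start=q0 accept=q0 q0-a->q1 q0-b->q2 q1-a->q3 q1-b->q4 q2-a->q4 q2-b->q3 q3-a->q5 q3-b->q6 q4-a->q6 q4-b->q5 q5-a->q0 q5-b->q7 q6-a->q7 q6-b->q0 q7-a->q2 q7-b->q1

Handle the two conditions separately and then intersect. One (2 states) tracks the count of `b`s modulo 2; the other (4 states) tracks the input length modulo 4. Each combined state is a pair, one component from each; accept when both components accept.
        a   b  
>* q0   q1  q2 
   q1   q3  q4 
   q2   q4  q3 
   q3   q5  q6 
   q4   q6  q5 
   q5   q0  q7 
   q6   q7  q0 
   q7   q2  q1 
(> = start, * = accepting)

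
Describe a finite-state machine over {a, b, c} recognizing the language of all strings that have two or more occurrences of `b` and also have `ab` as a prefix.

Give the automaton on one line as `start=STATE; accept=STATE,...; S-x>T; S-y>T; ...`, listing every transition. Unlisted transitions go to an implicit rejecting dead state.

Build one automaton per condition and run them in lockstep. The first has 4 states tracking the count of `b`s, saturating at 3; the second has 4 states tracking whether the input so far still matches the prefix `ab`. A product state is a pair (one from each), accepting exactly when both do. After merging equivalent states the machine shrinks.
A 5-state machine:
        a   b   c  
>  q0   q1  q2  q2 
   q1   q2  q3  q2 
   q2   q2  q2  q2 
   q3   q3  q4  q3 
 * q4   q4  q4  q4 
(> = start, * = accepting)

start=q0; accept=q4; q0-a>q1; q0-b>q2; q0-c>q2; q1-a>q2; q1-b>q3; q1-c>q2; q2-a>q2; q2-b>q2; q2-c>q2; q3-a>q3; q3-b>q4; q3-c>q3; q4-a>q4; q4-b>q4; q4-c>q4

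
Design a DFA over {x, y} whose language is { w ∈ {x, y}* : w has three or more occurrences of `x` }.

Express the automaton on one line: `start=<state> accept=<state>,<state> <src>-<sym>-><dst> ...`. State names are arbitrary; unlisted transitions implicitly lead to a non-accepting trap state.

Only the number of `x`s matters, and only up to 4. Make a chain s0 → s1 → s2 → s3 → s4 advanced by each `x` (with s4 absorbing); every other symbol self-loops. The accepting set is {s3, s4}.
5 states suffice.
        x   y  
>  s0   s1  s0 
   s1   s2  s1 
   s2   s3  s2 
 * s3   s4  s3 
 * s4   s4  s4 
(> = start, * = accepting)

start=s0 accept=s3,s4 s0-x->s1 s0-y->s0 s1-x->s2 s1-y->s1 s2-x->s3 s2-y->s2 s3-x->s4 s3-y->s3 s4-x->s4 s4-y->s4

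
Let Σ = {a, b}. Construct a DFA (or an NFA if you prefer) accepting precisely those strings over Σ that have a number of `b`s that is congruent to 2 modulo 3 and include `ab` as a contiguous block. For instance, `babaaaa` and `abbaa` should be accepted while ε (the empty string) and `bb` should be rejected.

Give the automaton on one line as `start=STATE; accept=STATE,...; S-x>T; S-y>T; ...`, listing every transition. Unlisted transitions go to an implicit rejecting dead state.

start=q0; accept=q6; q0-a>q1; q0-b>q2; q1-a>q1; q1-b>q3; q2-a>q4; q2-b>q5; q3-a>q3; q3-b>q6; q4-a>q4; q4-b>q6; q5-a>q7; q5-b>q0; q6-a>q6; q6-b>q8; q7-a>q7; q7-b>q8; q8-a>q8; q8-b>q3

Handle the two conditions separately and then intersect. One (3 states) tracks the count of `b`s modulo 3; the other (3 states) tracks whether and how much of `ab` has been seen. Each combined state is a pair, one component from each; accept when both components accept.
A 9-state machine:
        a   b  
>  q0   q1  q2 
   q1   q1  q3 
   q2   q4  q5 
   q3   q3  q6 
   q4   q4  q6 
   q5   q7  q0 
 * q6   q6  q8 
   q7   q7  q8 
   q8   q8  q3 
(> = start, * = accepting)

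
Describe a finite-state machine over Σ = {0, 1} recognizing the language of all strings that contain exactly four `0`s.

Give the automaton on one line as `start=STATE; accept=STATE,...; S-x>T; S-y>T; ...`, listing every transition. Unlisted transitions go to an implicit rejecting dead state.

Count `0`s, saturating at 5: states A through E mean 0 through 4 `0`s seen; F means more than 4. Each `0` increments (capped at F); other symbols loop. Accept from {E}.
       0  1 
>  A   B  A 
   B   C  B 
   C   D  C 
   D   E  D 
 * E   F  E 
   F   F  F 
(> = start, * = accepting)

start=A; accept=E; A-0>B; A-1>A; B-0>C; B-1>B; C-0>D; C-1>C; D-0>E; D-1>D; E-0>F; E-1>E; F-0>F; F-1>F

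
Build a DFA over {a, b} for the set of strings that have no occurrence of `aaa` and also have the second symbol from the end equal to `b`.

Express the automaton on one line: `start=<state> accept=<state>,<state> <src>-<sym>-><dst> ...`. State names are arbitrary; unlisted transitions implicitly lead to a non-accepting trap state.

start=S0 accept=S5,S6 S0-a->S1 S0-b->S2 S1-a->S3 S1-b->S4 S2-a->S5 S2-b->S6 S3-a->S7 S3-b->S4 S4-a->S5 S4-b->S6 S5-a->S3 S5-b->S4 S6-a->S5 S6-b->S6 S7-a->S7 S7-b->S8 S8-a->S9 S8-b->S10 S9-a->S7 S9-b->S8 S10-a->S9 S10-b->S10

Build one automaton per condition and run them in lockstep. One (4 states) tracks partial matches of the forbidden pattern `aaa`; the other (7 states) tracks the last 2 symbols read. Each combined state is a pair, one component from each; accept when both components accept.
With 11 states:
          a    b  
>  S0     S1   S2 
   S1     S3   S4 
   S2     S5   S6 
   S3     S7   S4 
   S4     S5   S6 
 * S5     S3   S4 
 * S6     S5   S6 
   S7     S7   S8 
   S8     S9  S10 
   S9     S7   S8 
   S10    S9  S10 
(> = start, * = accepting)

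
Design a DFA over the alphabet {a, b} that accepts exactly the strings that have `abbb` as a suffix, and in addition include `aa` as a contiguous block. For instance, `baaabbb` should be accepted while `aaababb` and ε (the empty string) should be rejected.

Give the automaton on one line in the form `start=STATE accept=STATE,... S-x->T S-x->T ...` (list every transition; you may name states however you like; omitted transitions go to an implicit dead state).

Run two small machines in parallel and take their product. The first has 5 states tracking how much of the suffix `abbb` has currently been matched; the second has 3 states tracking whether and how much of `aa` has been seen. A product state is a pair (one from each), accepting exactly when both do. Equivalent product states are then merged.
        a   b  
>  q0   q1  q0 
   q1   q2  q0 
   q2   q2  q3 
   q3   q2  q4 
   q4   q2  q5 
 * q5   q2  q6 
   q6   q2  q6 
(> = start, * = accepting)

start=q0 accept=q5 q0-a->q1 q0-b->q0 q1-a->q2 q1-b->q0 q2-a->q2 q2-b->q3 q3-a->q2 q3-b->q4 q4-a->q2 q4-b->q5 q5-a->q2 q5-b->q6 q6-a->q2 q6-b->q6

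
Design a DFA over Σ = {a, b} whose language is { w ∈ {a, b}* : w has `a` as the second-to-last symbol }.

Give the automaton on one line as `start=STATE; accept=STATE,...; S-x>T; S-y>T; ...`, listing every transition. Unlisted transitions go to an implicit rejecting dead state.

Because acceptance depends on a position counted from the end, the machine has to buffer the most recent 2 symbols. Make each state the string of the last up-to-2 symbols read; on input `x` shift the window left and append `x`. Accept when the buffered window has length 2 and begins with `a`.
        a   b  
>  q0   q1  q2 
   q1   q3  q4 
   q2   q5  q6 
 * q3   q3  q4 
 * q4   q5  q6 
   q5   q3  q4 
   q6   q5  q6 
(> = start, * = accepting)

start=q0; accept=q3,q4; q0-a>q1; q0-b>q2; q1-a>q3; q1-b>q4; q2-a>q5; q2-b>q6; q3-a>q3; q3-b>q4; q4-a>q5; q4-b>q6; q5-a>q3; q5-b>q4; q6-a>q5; q6-b>q6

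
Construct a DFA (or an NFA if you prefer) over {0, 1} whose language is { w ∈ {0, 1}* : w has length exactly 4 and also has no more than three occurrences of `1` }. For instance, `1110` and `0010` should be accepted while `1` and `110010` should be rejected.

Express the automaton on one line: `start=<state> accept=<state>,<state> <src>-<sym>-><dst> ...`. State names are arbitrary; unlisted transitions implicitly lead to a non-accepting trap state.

start=s0 accept=s7 s0-0->s1 s0-1->s2 s1-0->s3 s1-1->s3 s2-0->s3 s2-1->s4 s3-0->s5 s3-1->s5 s4-0->s5 s4-1->s6 s5-0->s7 s5-1->s7 s6-0->s7 s6-1->s8 s7-0->s8 s7-1->s8 s8-0->s8 s8-1->s8

Run two small machines in parallel and take their product. The first has 6 states tracking the input length, saturating at 5; the second has 5 states tracking the count of `1`s, saturating at 4. A product state is a pair (one from each), accepting exactly when both do. After merging equivalent states the machine shrinks.
        0   1  
>  s0   s1  s2 
   s1   s3  s3 
   s2   s3  s4 
   s3   s5  s5 
   s4   s5  s6 
   s5   s7  s7 
   s6   s7  s8 
 * s7   s8  s8 
   s8   s8  s8 
(> = start, * = accepting)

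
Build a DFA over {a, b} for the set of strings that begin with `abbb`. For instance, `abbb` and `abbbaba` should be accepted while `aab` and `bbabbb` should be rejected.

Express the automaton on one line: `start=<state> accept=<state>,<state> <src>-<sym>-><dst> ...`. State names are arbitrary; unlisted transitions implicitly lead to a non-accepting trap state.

start=q0 accept=q4 q0-a->q1 q0-b->q5 q1-a->q5 q1-b->q2 q2-a->q5 q2-b->q3 q3-a->q5 q3-b->q4 q4-a->q4 q4-b->q4 q5-a->q5 q5-b->q5

Check the first 4 symbols one by one: q0 through q3 record how many have matched `abbb` so far; any wrong symbol goes to the dead state q5. After all 4 match we enter the accepting sink q4.
        a   b  
>  q0   q1  q5 
   q1   q5  q2 
   q2   q5  q3 
   q3   q5  q4 
 * q4   q4  q4 
   q5   q5  q5 
(> = start, * = accepting)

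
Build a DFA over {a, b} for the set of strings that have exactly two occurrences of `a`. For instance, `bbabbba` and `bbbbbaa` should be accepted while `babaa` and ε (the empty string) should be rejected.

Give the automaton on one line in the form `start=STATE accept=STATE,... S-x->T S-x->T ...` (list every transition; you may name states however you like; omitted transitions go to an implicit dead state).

Only the number of `a`s matters, and only up to 3. Make a chain q0 → q1 → q2 → q3 advanced by each `a` (with q3 absorbing); every other symbol self-loops. The accepting set is {q2}.
With 4 states:
        a   b  
>  q0   q1  q0 
   q1   q2  q1 
 * q2   q3  q2 
   q3   q3  q3 
(> = start, * = accepting)

start=q0 accept=q2 q0-a->q1 q0-b->q0 q1-a->q2 q1-b->q1 q2-a->q3 q2-b->q2 q3-a->q3 q3-b->q3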